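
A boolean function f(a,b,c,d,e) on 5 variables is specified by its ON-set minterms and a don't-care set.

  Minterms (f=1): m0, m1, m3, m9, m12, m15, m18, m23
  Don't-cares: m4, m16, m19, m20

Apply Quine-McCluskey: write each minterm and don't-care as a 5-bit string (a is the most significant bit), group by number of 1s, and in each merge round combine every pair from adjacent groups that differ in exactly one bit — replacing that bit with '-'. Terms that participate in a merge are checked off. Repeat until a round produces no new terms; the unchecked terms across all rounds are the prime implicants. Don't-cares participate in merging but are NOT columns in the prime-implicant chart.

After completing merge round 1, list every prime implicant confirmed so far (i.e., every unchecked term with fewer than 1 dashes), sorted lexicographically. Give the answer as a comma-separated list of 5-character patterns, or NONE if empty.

01111

[col 0] 00000*, 00001*, 00011*, 00100*, 01001*, 01100*, 01111, 10000*, 10010*, 10011*, 10100*, 10111*
[col 1] -0000*, -0011, -0100*, 0-001, 0-100, 00-00*, 000-1, 0000-, 10-00*, 10-11, 100-0, 1001-
[col 2] -0-00
Prime implicants: -0-00, -0011, 0-001, 0-100, 000-1, 0000-, 01111, 10-11, 100-0, 1001-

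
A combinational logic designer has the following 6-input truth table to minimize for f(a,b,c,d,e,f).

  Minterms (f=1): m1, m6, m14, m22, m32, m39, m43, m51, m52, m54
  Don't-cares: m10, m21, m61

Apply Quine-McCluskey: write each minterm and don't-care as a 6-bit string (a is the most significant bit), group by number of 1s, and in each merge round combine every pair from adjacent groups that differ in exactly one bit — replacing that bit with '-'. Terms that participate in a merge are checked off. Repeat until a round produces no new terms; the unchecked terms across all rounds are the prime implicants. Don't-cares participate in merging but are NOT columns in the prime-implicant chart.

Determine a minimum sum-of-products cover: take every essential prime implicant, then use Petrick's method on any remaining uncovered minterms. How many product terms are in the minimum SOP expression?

size-2^0 implicants → 000001  000110(✓)  001010(✓)  001110(✓)  010101  010110(✓)  100000  100111  101011  110011  110100(✓)  110110(✓)  111101
size-2^1 implicants → -10110  0-0110  00-110  001-10  1101-0
Unchecked terms (primes): -10110, 0-0110, 00-110, 000001, 001-10, 010101, 100000, 100111, 101011, 110011, 1101-0, 111101
Minterm coverage:
  m1 ⊆ 000001 [E]
  m6 ⊆ 0-0110,00-110
  m14 ⊆ 00-110,001-10
  m22 ⊆ -10110,0-0110
  m32 ⊆ 100000 [E]
  m39 ⊆ 100111 [E]
  m43 ⊆ 101011 [E]
  m51 ⊆ 110011 [E]
  m52 ⊆ 1101-0 [E]
  m54 ⊆ -10110,1101-0
E = {000001, 100000, 100111, 101011, 110011, 1101-0}
Petrick residual → -10110, 00-110
Cover = bc'def' + a'b'def' + a'b'c'd'e'f + ab'c'd'e'f' + ab'c'def + ab'cd'ef + abc'd'ef + abc'df'  |cover|=8

8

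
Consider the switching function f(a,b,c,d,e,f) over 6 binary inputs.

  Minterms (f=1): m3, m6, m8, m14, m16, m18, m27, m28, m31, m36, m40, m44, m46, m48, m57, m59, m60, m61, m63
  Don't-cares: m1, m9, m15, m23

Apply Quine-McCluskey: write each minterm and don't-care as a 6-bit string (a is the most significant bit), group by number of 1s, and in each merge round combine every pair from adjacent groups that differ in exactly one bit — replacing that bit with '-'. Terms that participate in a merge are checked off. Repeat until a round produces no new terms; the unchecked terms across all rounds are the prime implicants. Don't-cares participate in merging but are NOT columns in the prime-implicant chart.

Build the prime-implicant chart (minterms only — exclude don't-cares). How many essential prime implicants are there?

8

Round 0: 000001✓ 000011✓ 000110✓ 001000✓ 001001✓ 001110✓ 001111✓ 010000✓ 010010✓ 010111✓ 011011✓ 011100✓ 011111✓ 100100✓ 101000✓ 101100✓ 101110✓ 110000✓ 111001✓ 111011✓ 111100✓ 111101✓ 111111✓
Round 1: -01000 -01110 -10000 -11011✓ -11100 -11111✓ 0-1111 00-001 00-110 0000-1 00100- 00111- 01-111 0100-0 011-11✓ 1-1100 10-100 101-00 1011-0 111-01✓ 111-11✓ 1110-1✓ 1111-1✓ 11110-
Round 2: -11-11 111--1
PIs = {-01000, -01110, -10000, -11-11, -11100, 0-1111, 00-001, 00-110, 0000-1, 00100-, 00111-, 01-111, 0100-0, 1-1100, 10-100, 101-00, 1011-0, 111--1, 11110-}
Coverage chart:
  m3: 0000-1 ←essential
  m6: 00-110 ←essential
  m8: -01000,00100-
  m14: -01110,00-110,00111-
  m16: -10000,0100-0
  m18: 0100-0 ←essential
  m27: -11-11 ←essential
  m28: -11100 ←essential
  m31: -11-11,0-1111,01-111
  m36: 10-100 ←essential
  m40: -01000,101-00
  m44: 1-1100,10-100,101-00,1011-0
  m46: -01110,1011-0
  m48: -10000 ←essential
  m57: 111--1 ←essential
  m59: -11-11,111--1
  m60: -11100,1-1100,11110-
  m61: 111--1,11110-
  m63: -11-11,111--1
Essential: -10000, -11-11, -11100, 00-110, 0000-1, 0100-0, 10-100, 111--1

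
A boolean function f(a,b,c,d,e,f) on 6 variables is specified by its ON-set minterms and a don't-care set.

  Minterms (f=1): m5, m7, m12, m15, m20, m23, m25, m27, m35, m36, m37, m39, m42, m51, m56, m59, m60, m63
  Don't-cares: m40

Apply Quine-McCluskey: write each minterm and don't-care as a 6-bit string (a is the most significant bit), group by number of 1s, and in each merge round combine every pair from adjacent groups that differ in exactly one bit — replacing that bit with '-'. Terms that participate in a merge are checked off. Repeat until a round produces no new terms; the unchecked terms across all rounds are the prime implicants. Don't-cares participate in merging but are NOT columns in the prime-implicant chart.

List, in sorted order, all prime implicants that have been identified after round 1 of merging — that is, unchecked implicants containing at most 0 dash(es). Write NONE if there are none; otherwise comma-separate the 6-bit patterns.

001100, 010100

[col 0] 000101*, 000111*, 001100, 001111*, 010100, 010111*, 011001*, 011011*, 100011*, 100100*, 100101*, 100111*, 101000*, 101010*, 110011*, 111000*, 111011*, 111100*, 111111*
[col 1] -00101*, -00111*, -11011, 0-0111, 00-111, 0001-1*, 0110-1, 1-0011, 1-1000, 100-11, 1001-1*, 10010-, 1010-0, 11-011, 111-00, 111-11
[col 2] -001-1
Prime implicants: -001-1, -11011, 0-0111, 00-111, 001100, 010100, 0110-1, 1-0011, 1-1000, 100-11, 10010-, 1010-0, 11-011, 111-00, 111-11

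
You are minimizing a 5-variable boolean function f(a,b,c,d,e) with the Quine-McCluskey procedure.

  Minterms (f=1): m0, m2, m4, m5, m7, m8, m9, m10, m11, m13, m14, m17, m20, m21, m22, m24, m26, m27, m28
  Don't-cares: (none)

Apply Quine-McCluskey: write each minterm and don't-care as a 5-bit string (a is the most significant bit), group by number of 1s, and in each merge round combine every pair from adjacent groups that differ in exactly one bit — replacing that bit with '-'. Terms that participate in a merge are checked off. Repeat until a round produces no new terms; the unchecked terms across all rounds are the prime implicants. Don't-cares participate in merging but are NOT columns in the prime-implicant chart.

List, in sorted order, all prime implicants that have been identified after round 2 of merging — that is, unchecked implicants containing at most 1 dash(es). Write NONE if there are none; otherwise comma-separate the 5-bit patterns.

Round 0: 00000✓ 00010✓ 00100✓ 00101✓ 00111✓ 01000✓ 01001✓ 01010✓ 01011✓ 01101✓ 01110✓ 10001✓ 10100✓ 10101✓ 10110✓ 11000✓ 11010✓ 11011✓ 11100✓
Round 1: -0100✓ -0101✓ -1000✓ -1010✓ -1011✓ 0-000✓ 0-010✓ 0-101 00-00 000-0✓ 001-1 0010-✓ 01-01 01-10 010-0✓ 010-1✓ 0100-✓ 0101-✓ 1-100 10-01 101-0 1010-✓ 11-00 110-0✓ 1101-✓
Round 2: -010- -10-0 -101- 0-0-0 010--
PIs = {-010-, -10-0, -101-, 0-0-0, 0-101, 00-00, 001-1, 01-01, 01-10, 010--, 1-100, 10-01, 101-0, 11-00}

0-101, 00-00, 001-1, 01-01, 01-10, 1-100, 10-01, 101-0, 11-00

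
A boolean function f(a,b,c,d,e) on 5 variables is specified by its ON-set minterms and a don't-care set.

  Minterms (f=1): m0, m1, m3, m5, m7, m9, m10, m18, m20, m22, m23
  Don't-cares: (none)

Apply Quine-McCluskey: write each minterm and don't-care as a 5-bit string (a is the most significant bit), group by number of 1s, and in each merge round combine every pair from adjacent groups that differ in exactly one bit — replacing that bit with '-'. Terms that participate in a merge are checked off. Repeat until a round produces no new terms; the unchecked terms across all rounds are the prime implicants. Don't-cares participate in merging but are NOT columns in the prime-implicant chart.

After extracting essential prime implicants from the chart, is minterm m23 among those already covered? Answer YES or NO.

size-2^0 implicants → 00000(✓)  00001(✓)  00011(✓)  00101(✓)  00111(✓)  01001(✓)  01010  10010(✓)  10100(✓)  10110(✓)  10111(✓)
size-2^1 implicants → -0111  0-001  00-01(✓)  00-11(✓)  000-1(✓)  0000-  001-1(✓)  10-10  101-0  1011-
size-2^2 implicants → 00--1
Unchecked terms (primes): -0111, 0-001, 00--1, 0000-, 01010, 10-10, 101-0, 1011-
Minterm coverage:
  m0 ⊆ 0000- [E]
  m1 ⊆ 0-001,00--1,0000-
  m3 ⊆ 00--1 [E]
  m5 ⊆ 00--1 [E]
  m7 ⊆ -0111,00--1
  m9 ⊆ 0-001 [E]
  m10 ⊆ 01010 [E]
  m18 ⊆ 10-10 [E]
  m20 ⊆ 101-0 [E]
  m22 ⊆ 10-10,101-0,1011-
  m23 ⊆ -0111,1011-
E = {0-001, 00--1, 0000-, 01010, 10-10, 101-0}

NO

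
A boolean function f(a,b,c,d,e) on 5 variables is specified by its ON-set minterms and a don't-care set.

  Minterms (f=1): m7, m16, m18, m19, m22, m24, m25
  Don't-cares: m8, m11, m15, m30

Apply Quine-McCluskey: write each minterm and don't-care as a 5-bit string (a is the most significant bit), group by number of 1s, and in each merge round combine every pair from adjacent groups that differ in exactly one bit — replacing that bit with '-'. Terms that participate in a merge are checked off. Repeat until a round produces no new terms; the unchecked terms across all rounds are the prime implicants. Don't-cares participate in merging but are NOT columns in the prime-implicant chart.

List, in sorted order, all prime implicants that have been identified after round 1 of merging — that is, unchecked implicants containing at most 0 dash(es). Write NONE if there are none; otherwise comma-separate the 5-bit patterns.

size-2^0 implicants → 00111(✓)  01000(✓)  01011(✓)  01111(✓)  10000(✓)  10010(✓)  10011(✓)  10110(✓)  11000(✓)  11001(✓)  11110(✓)
size-2^1 implicants → -1000  0-111  01-11  1-000  1-110  10-10  100-0  1001-  1100-
Unchecked terms (primes): -1000, 0-111, 01-11, 1-000, 1-110, 10-10, 100-0, 1001-, 1100-

NONE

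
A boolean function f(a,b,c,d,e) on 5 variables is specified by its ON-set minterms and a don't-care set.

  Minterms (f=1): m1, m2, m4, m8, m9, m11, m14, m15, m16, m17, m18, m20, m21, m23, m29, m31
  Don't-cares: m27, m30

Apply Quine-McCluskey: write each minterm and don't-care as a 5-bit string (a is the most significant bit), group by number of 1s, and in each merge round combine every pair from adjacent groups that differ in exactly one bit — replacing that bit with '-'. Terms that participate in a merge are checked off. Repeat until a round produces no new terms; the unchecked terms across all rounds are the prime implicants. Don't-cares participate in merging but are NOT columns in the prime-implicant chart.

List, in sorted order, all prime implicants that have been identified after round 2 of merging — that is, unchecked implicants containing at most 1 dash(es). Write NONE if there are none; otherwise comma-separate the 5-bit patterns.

[col 0] 00001*, 00010*, 00100*, 01000*, 01001*, 01011*, 01110*, 01111*, 10000*, 10001*, 10010*, 10100*, 10101*, 10111*, 11011*, 11101*, 11110*, 11111*
[col 1] -0001, -0010, -0100, -1011*, -1110*, -1111*, 0-001, 01-11*, 010-1, 0100-, 0111-*, 1-101*, 1-111*, 10-00*, 10-01*, 100-0, 1000-*, 101-1*, 1010-*, 11-11*, 111-1*, 1111-*
[col 2] -1-11, -111-, 1-1-1, 10-0-
Prime implicants: -0001, -0010, -0100, -1-11, -111-, 0-001, 010-1, 0100-, 1-1-1, 10-0-, 100-0

-0001, -0010, -0100, 0-001, 010-1, 0100-, 100-0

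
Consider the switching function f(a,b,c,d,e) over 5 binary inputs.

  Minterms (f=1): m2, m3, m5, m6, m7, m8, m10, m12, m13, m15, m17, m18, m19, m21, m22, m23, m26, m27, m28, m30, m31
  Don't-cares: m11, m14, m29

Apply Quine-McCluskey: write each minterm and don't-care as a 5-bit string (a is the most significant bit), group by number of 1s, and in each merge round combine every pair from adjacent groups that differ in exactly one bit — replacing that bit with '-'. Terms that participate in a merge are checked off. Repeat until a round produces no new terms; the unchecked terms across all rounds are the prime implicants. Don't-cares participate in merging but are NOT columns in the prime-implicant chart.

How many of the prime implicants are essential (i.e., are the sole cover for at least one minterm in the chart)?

Round 0: 00010✓ 00011✓ 00101✓ 00110✓ 00111✓ 01000✓ 01010✓ 01011✓ 01100✓ 01101✓ 01110✓ 01111✓ 10001✓ 10010✓ 10011✓ 10101✓ 10110✓ 10111✓ 11010✓ 11011✓ 11100✓ 11101✓ 11110✓ 11111✓
Round 1: -0010✓ -0011✓ -0101✓ -0110✓ -0111✓ -1010✓ -1011✓ -1100✓ -1101✓ -1110✓ -1111✓ 0-010✓ 0-011✓ 0-101✓ 0-110✓ 0-111✓ 00-10✓ 00-11✓ 0001-✓ 001-1✓ 0011-✓ 01-00✓ 01-10✓ 01-11✓ 010-0✓ 0101-✓ 011-0✓ 011-1✓ 0110-✓ 0111-✓ 1-010✓ 1-011✓ 1-101✓ 1-110✓ 1-111✓ 10-01✓ 10-10✓ 10-11✓ 100-1✓ 1001-✓ 101-1✓ 1011-✓ 11-10✓ 11-11✓ 1101-✓ 111-0✓ 111-1✓ 1110-✓ 1111-✓
Round 2: --010✓ --011✓ --101✓ --110✓ --111✓ -0-10✓ -0-11✓ -001-✓ -01-1✓ -011-✓ -1-10✓ -1-11✓ -101-✓ -11-0✓ -11-1✓ -110-✓ -111-✓ 0--10✓ 0--11✓ 0-01-✓ 0-1-1✓ 0-11-✓ 00-1-✓ 01--0 01-1-✓ 011--✓ 1--10✓ 1--11✓ 1-01-✓ 1-1-1✓ 1-11-✓ 10--1 10-1-✓ 11-1-✓ 111--✓
Round 3: ---10✓ ---11✓ --01-✓ --1-1 --11-✓ -0-1-✓ -1-1-✓ -11-- 0--1-✓ 1--1-✓
Round 4: ---1-
PIs = {---1-, --1-1, -11--, 01--0, 10--1}
Coverage chart:
  m2: ---1- ←essential
  m3: ---1- ←essential
  m5: --1-1 ←essential
  m6: ---1- ←essential
  m7: ---1-,--1-1
  m8: 01--0 ←essential
  m10: ---1-,01--0
  m12: -11--,01--0
  m13: --1-1,-11--
  m15: ---1-,--1-1,-11--
  m17: 10--1 ←essential
  m18: ---1- ←essential
  m19: ---1-,10--1
  m21: --1-1,10--1
  m22: ---1- ←essential
  m23: ---1-,--1-1,10--1
  m26: ---1- ←essential
  m27: ---1- ←essential
  m28: -11-- ←essential
  m30: ---1-,-11--
  m31: ---1-,--1-1,-11--
Essential: ---1-, --1-1, -11--, 01--0, 10--1

5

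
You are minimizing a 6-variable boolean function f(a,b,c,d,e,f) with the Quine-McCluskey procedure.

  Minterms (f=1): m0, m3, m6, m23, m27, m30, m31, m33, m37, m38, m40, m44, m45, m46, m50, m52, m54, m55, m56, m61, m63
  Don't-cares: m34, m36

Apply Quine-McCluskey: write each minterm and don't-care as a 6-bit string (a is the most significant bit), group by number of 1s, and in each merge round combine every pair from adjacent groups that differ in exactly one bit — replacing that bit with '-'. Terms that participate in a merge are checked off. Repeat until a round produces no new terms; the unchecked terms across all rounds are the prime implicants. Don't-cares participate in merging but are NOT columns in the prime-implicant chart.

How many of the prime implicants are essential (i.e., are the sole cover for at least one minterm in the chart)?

11

Round 0: 000000 000011 000110✓ 010111✓ 011011✓ 011110✓ 011111✓ 100001✓ 100010✓ 100100✓ 100101✓ 100110✓ 101000✓ 101100✓ 101101✓ 101110✓ 110010✓ 110100✓ 110110✓ 110111✓ 111000✓ 111101✓ 111111✓
Round 1: -00110 -10111✓ -11111✓ 01-111✓ 011-11 01111- 1-0010✓ 1-0100✓ 1-0110✓ 1-1000 1-1101 10-100✓ 10-101✓ 10-110✓ 100-01 100-10✓ 1001-0✓ 10010-✓ 101-00 1011-0✓ 10110-✓ 11-111✓ 110-10✓ 1101-0✓ 11011- 1111-1
Round 2: -1-111 1-0-10 1-01-0 10-1-0 10-10-
PIs = {-00110, -1-111, 000000, 000011, 011-11, 01111-, 1-0-10, 1-01-0, 1-1000, 1-1101, 10-1-0, 10-10-, 100-01, 101-00, 11011-, 1111-1}
Coverage chart:
  m0: 000000 ←essential
  m3: 000011 ←essential
  m6: -00110 ←essential
  m23: -1-111 ←essential
  m27: 011-11 ←essential
  m30: 01111- ←essential
  m31: -1-111,011-11,01111-
  m33: 100-01 ←essential
  m37: 10-10-,100-01
  m38: -00110,1-0-10,1-01-0,10-1-0
  m40: 1-1000,101-00
  m44: 10-1-0,10-10-,101-00
  m45: 1-1101,10-10-
  m46: 10-1-0 ←essential
  m50: 1-0-10 ←essential
  m52: 1-01-0 ←essential
  m54: 1-0-10,1-01-0,11011-
  m55: -1-111,11011-
  m56: 1-1000 ←essential
  m61: 1-1101,1111-1
  m63: -1-111,1111-1
Essential: -00110, -1-111, 000000, 000011, 011-11, 01111-, 1-0-10, 1-01-0, 1-1000, 10-1-0, 100-01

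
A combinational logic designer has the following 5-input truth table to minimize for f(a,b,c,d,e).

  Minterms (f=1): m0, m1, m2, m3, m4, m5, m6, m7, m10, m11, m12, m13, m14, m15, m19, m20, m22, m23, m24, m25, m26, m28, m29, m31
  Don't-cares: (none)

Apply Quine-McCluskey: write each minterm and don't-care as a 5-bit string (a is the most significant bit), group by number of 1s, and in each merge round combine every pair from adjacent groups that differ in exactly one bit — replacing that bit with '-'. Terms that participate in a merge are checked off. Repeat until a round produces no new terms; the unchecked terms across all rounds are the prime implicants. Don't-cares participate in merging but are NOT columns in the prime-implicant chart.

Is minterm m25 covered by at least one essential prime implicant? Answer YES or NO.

YES

[col 0] 00000*, 00001*, 00010*, 00011*, 00100*, 00101*, 00110*, 00111*, 01010*, 01011*, 01100*, 01101*, 01110*, 01111*, 10011*, 10100*, 10110*, 10111*, 11000*, 11001*, 11010*, 11100*, 11101*, 11111*
[col 1] -0011*, -0100*, -0110*, -0111*, -1010, -1100*, -1101*, -1111*, 0-010*, 0-011*, 0-100*, 0-101*, 0-110*, 0-111*, 00-00*, 00-01*, 00-10*, 00-11*, 000-0*, 000-1*, 0000-*, 0001-*, 001-0*, 001-1*, 0010-*, 0011-*, 01-10*, 01-11*, 0101-*, 011-0*, 011-1*, 0110-*, 0111-*, 1-100*, 1-111*, 10-11*, 101-0*, 1011-*, 11-00*, 11-01*, 110-0, 1100-*, 111-1*, 1110-*
[col 2] --100, --111, -0-11, -01-0, -011-, -11-1, -110-, 0--10*, 0--11*, 0-01-*, 0-1-0*, 0-1-1*, 0-10-*, 0-11-*, 00--0*, 00--1*, 00-0-*, 00-1-*, 000--*, 001--*, 01-1-*, 011--*, 11-0-
[col 3] 0--1-, 0-1--, 00---
Prime implicants: --100, --111, -0-11, -01-0, -011-, -1010, -11-1, -110-, 0--1-, 0-1--, 00---, 11-0-, 110-0
PI chart (minterm → PIs covering it):
  0 | 00---  (sole → essential)
  1 | 00---  (sole → essential)
  2 | 0--1-,00---
  3 | -0-11,0--1-,00---
  4 | --100,-01-0,0-1--,00---
  5 | 0-1--,00---
  6 | -01-0,-011-,0--1-,0-1--,00---
  7 | --111,-0-11,-011-,0--1-,0-1--,00---
  10 | -1010,0--1-
  11 | 0--1-  (sole → essential)
  12 | --100,-110-,0-1--
  13 | -11-1,-110-,0-1--
  14 | 0--1-,0-1--
  15 | --111,-11-1,0--1-,0-1--
  19 | -0-11  (sole → essential)
  20 | --100,-01-0
  22 | -01-0,-011-
  23 | --111,-0-11,-011-
  24 | 11-0-,110-0
  25 | 11-0-  (sole → essential)
  26 | -1010,110-0
  28 | --100,-110-,11-0-
  29 | -11-1,-110-,11-0-
  31 | --111,-11-1
Essential prime implicants: -0-11, 0--1-, 00---, 11-0-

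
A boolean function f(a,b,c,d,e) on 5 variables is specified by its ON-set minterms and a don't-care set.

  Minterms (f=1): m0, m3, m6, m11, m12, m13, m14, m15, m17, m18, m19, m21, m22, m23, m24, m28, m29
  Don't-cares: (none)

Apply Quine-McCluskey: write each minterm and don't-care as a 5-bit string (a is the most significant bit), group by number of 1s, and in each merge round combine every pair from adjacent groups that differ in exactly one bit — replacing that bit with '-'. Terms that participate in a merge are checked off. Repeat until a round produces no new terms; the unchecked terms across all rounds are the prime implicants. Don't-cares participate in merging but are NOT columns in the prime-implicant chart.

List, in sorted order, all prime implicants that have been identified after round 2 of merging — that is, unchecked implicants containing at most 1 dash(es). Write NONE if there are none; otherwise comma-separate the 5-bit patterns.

[col 0] 00000, 00011*, 00110*, 01011*, 01100*, 01101*, 01110*, 01111*, 10001*, 10010*, 10011*, 10101*, 10110*, 10111*, 11000*, 11100*, 11101*
[col 1] -0011, -0110, -1100*, -1101*, 0-011, 0-110, 01-11, 011-0*, 011-1*, 0110-*, 0111-*, 1-101, 10-01*, 10-10*, 10-11*, 100-1*, 1001-*, 101-1*, 1011-*, 11-00, 1110-*
[col 2] -110-, 011--, 10--1, 10-1-
Prime implicants: -0011, -0110, -110-, 0-011, 0-110, 00000, 01-11, 011--, 1-101, 10--1, 10-1-, 11-00

-0011, -0110, 0-011, 0-110, 00000, 01-11, 1-101, 11-00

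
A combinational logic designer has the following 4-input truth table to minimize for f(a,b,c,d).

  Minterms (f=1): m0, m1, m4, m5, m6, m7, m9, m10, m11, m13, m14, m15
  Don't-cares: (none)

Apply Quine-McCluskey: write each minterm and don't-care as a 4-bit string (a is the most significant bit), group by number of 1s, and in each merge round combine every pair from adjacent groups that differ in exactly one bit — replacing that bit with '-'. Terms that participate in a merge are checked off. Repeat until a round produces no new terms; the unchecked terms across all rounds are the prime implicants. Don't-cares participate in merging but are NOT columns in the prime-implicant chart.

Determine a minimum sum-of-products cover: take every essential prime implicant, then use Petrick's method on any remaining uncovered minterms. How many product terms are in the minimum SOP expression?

4

size-2^0 implicants → 0000(✓)  0001(✓)  0100(✓)  0101(✓)  0110(✓)  0111(✓)  1001(✓)  1010(✓)  1011(✓)  1101(✓)  1110(✓)  1111(✓)
size-2^1 implicants → -001(✓)  -101(✓)  -110(✓)  -111(✓)  0-00(✓)  0-01(✓)  000-(✓)  01-0(✓)  01-1(✓)  010-(✓)  011-(✓)  1-01(✓)  1-10(✓)  1-11(✓)  10-1(✓)  101-(✓)  11-1(✓)  111-(✓)
size-2^2 implicants → --01  -1-1  -11-  0-0-  01--  1--1  1-1-
Unchecked terms (primes): --01, -1-1, -11-, 0-0-, 01--, 1--1, 1-1-
Minterm coverage:
  m0 ⊆ 0-0- [E]
  m1 ⊆ --01,0-0-
  m4 ⊆ 0-0-,01--
  m5 ⊆ --01,-1-1,0-0-,01--
  m6 ⊆ -11-,01--
  m7 ⊆ -1-1,-11-,01--
  m9 ⊆ --01,1--1
  m10 ⊆ 1-1- [E]
  m11 ⊆ 1--1,1-1-
  m13 ⊆ --01,-1-1,1--1
  m14 ⊆ -11-,1-1-
  m15 ⊆ -1-1,-11-,1--1,1-1-
E = {0-0-, 1-1-}
Petrick residual → --01, -11-
Cover = c'd + bc + a'c' + ac  |cover|=4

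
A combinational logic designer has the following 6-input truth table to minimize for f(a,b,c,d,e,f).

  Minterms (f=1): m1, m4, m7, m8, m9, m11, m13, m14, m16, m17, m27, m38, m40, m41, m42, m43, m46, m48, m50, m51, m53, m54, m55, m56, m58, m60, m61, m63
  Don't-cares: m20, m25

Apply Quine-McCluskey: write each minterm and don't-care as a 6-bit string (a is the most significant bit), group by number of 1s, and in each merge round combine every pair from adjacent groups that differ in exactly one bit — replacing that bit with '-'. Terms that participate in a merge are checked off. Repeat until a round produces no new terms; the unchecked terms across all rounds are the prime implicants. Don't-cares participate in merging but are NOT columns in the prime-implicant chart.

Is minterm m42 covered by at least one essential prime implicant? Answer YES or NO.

size-2^0 implicants → 000001(✓)  000100(✓)  000111  001000(✓)  001001(✓)  001011(✓)  001101(✓)  001110(✓)  010000(✓)  010001(✓)  010100(✓)  011001(✓)  011011(✓)  100110(✓)  101000(✓)  101001(✓)  101010(✓)  101011(✓)  101110(✓)  110000(✓)  110010(✓)  110011(✓)  110101(✓)  110110(✓)  110111(✓)  111000(✓)  111010(✓)  111100(✓)  111101(✓)  111111(✓)
size-2^1 implicants → -01000(✓)  -01001(✓)  -01011(✓)  -01110  -10000  0-0001(✓)  0-0100  0-1001(✓)  0-1011(✓)  00-001(✓)  001-01  0010-1(✓)  00100-(✓)  01-001(✓)  010-00  01000-  0110-1(✓)  1-0110  1-1000(✓)  1-1010(✓)  10-110  101-10  1010-0(✓)  1010-1(✓)  10100-(✓)  10101-(✓)  11-000(✓)  11-010(✓)  11-101(✓)  11-111(✓)  110-10(✓)  110-11(✓)  1100-0(✓)  11001-(✓)  1101-1(✓)  11011-(✓)  111-00  1110-0(✓)  1111-1(✓)  11110-
size-2^2 implicants → -010-1  -0100-  0--001  0-10-1  1-10-0  1010--  11-0-0  11-1-1  110-1-
Unchecked terms (primes): -010-1, -0100-, -01110, -10000, 0--001, 0-0100, 0-10-1, 000111, 001-01, 010-00, 01000-, 1-0110, 1-10-0, 10-110, 101-10, 1010--, 11-0-0, 11-1-1, 110-1-, 111-00, 11110-
Minterm coverage:
  m1 ⊆ 0--001 [E]
  m4 ⊆ 0-0100 [E]
  m7 ⊆ 000111 [E]
  m8 ⊆ -0100- [E]
  m9 ⊆ -010-1,-0100-,0--001,0-10-1,001-01
  m11 ⊆ -010-1,0-10-1
  m13 ⊆ 001-01 [E]
  m14 ⊆ -01110 [E]
  m16 ⊆ -10000,010-00,01000-
  m17 ⊆ 0--001,01000-
  m27 ⊆ 0-10-1 [E]
  m38 ⊆ 1-0110,10-110
  m40 ⊆ -0100-,1-10-0,1010--
  m41 ⊆ -010-1,-0100-,1010--
  m42 ⊆ 1-10-0,101-10,1010--
  m43 ⊆ -010-1,1010--
  m46 ⊆ -01110,10-110,101-10
  m48 ⊆ -10000,11-0-0
  m50 ⊆ 11-0-0,110-1-
  m51 ⊆ 110-1- [E]
  m53 ⊆ 11-1-1 [E]
  m54 ⊆ 1-0110,110-1-
  m55 ⊆ 11-1-1,110-1-
  m56 ⊆ 1-10-0,11-0-0,111-00
  m58 ⊆ 1-10-0,11-0-0
  m60 ⊆ 111-00,11110-
  m61 ⊆ 11-1-1,11110-
  m63 ⊆ 11-1-1 [E]
E = {-0100-, -01110, 0--001, 0-0100, 0-10-1, 000111, 001-01, 11-1-1, 110-1-}

NO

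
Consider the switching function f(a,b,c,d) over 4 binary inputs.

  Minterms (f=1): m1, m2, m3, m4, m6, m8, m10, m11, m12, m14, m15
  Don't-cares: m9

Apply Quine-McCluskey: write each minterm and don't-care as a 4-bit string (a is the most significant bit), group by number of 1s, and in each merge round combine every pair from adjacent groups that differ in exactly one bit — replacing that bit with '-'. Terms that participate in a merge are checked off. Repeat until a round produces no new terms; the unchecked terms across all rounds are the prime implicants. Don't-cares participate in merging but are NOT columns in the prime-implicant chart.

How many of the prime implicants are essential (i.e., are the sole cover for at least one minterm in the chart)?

size-2^0 implicants → 0001(✓)  0010(✓)  0011(✓)  0100(✓)  0110(✓)  1000(✓)  1001(✓)  1010(✓)  1011(✓)  1100(✓)  1110(✓)  1111(✓)
size-2^1 implicants → -001(✓)  -010(✓)  -011(✓)  -100(✓)  -110(✓)  0-10(✓)  00-1(✓)  001-(✓)  01-0(✓)  1-00(✓)  1-10(✓)  1-11(✓)  10-0(✓)  10-1(✓)  100-(✓)  101-(✓)  11-0(✓)  111-(✓)
size-2^2 implicants → --10  -0-1  -01-  -1-0  1--0  1-1-  10--
Unchecked terms (primes): --10, -0-1, -01-, -1-0, 1--0, 1-1-, 10--
Minterm coverage:
  m1 ⊆ -0-1 [E]
  m2 ⊆ --10,-01-
  m3 ⊆ -0-1,-01-
  m4 ⊆ -1-0 [E]
  m6 ⊆ --10,-1-0
  m8 ⊆ 1--0,10--
  m10 ⊆ --10,-01-,1--0,1-1-,10--
  m11 ⊆ -0-1,-01-,1-1-,10--
  m12 ⊆ -1-0,1--0
  m14 ⊆ --10,-1-0,1--0,1-1-
  m15 ⊆ 1-1- [E]
E = {-0-1, -1-0, 1-1-}

3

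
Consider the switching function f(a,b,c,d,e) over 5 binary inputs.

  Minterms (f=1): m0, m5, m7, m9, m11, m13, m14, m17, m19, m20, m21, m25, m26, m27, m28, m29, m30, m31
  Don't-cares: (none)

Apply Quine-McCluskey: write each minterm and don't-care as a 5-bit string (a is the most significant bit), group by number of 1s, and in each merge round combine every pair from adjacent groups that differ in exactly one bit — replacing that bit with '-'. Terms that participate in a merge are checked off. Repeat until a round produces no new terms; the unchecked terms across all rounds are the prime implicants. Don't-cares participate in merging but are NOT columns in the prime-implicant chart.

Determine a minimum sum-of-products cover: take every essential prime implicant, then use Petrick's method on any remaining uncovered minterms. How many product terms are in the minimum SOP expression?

8

Round 0: 00000 00101✓ 00111✓ 01001✓ 01011✓ 01101✓ 01110✓ 10001✓ 10011✓ 10100✓ 10101✓ 11001✓ 11010✓ 11011✓ 11100✓ 11101✓ 11110✓ 11111✓
Round 1: -0101✓ -1001✓ -1011✓ -1101✓ -1110 0-101✓ 001-1 01-01✓ 010-1✓ 1-001✓ 1-011✓ 1-100✓ 1-101✓ 10-01✓ 100-1✓ 1010-✓ 11-01✓ 11-10✓ 11-11✓ 110-1✓ 1101-✓ 111-0✓ 111-1✓ 1110-✓ 1111-✓
Round 2: --101 -1-01 -10-1 1--01 1-0-1 1-10- 11--1 11-1- 111--
PIs = {--101, -1-01, -10-1, -1110, 00000, 001-1, 1--01, 1-0-1, 1-10-, 11--1, 11-1-, 111--}
Coverage chart:
  m0: 00000 ←essential
  m5: --101,001-1
  m7: 001-1 ←essential
  m9: -1-01,-10-1
  m11: -10-1 ←essential
  m13: --101,-1-01
  m14: -1110 ←essential
  m17: 1--01,1-0-1
  m19: 1-0-1 ←essential
  m20: 1-10- ←essential
  m21: --101,1--01,1-10-
  m25: -1-01,-10-1,1--01,1-0-1,11--1
  m26: 11-1- ←essential
  m27: -10-1,1-0-1,11--1,11-1-
  m28: 1-10-,111--
  m29: --101,-1-01,1--01,1-10-,11--1,111--
  m30: -1110,11-1-,111--
  m31: 11--1,11-1-,111--
Essential: -10-1, -1110, 00000, 001-1, 1-0-1, 1-10-, 11-1-
Petrick residual → --101
Min cover (8 terms): cd'e + bc'e + bcde' + a'b'c'd'e' + a'b'ce + ac'e + acd' + abd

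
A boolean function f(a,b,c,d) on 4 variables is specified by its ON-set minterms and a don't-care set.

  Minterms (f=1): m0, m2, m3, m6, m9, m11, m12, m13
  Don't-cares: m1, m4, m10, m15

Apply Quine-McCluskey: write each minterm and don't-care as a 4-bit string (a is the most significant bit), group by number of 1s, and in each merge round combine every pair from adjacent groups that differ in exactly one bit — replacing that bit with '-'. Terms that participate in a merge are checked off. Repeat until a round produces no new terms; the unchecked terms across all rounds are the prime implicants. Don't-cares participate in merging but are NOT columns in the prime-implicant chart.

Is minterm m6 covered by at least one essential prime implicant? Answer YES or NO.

[col 0] 0000*, 0001*, 0010*, 0011*, 0100*, 0110*, 1001*, 1010*, 1011*, 1100*, 1101*, 1111*
[col 1] -001*, -010*, -011*, -100, 0-00*, 0-10*, 00-0*, 00-1*, 000-*, 001-*, 01-0*, 1-01*, 1-11*, 10-1*, 101-*, 11-1*, 110-
[col 2] -0-1, -01-, 0--0, 00--, 1--1
Prime implicants: -0-1, -01-, -100, 0--0, 00--, 1--1, 110-
PI chart (minterm → PIs covering it):
  0 | 0--0,00--
  2 | -01-,0--0,00--
  3 | -0-1,-01-,00--
  6 | 0--0  (sole → essential)
  9 | -0-1,1--1
  11 | -0-1,-01-,1--1
  12 | -100,110-
  13 | 1--1,110-
Essential prime implicants: 0--0

YES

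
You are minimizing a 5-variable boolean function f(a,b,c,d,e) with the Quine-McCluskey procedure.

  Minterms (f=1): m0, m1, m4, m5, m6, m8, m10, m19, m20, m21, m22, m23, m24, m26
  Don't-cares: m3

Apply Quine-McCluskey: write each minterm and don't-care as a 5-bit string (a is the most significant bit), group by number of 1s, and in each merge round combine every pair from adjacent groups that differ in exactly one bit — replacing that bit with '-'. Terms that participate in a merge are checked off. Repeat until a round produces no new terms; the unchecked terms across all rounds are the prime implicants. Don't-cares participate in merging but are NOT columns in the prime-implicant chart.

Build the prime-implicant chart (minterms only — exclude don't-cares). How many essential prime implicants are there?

size-2^0 implicants → 00000(✓)  00001(✓)  00011(✓)  00100(✓)  00101(✓)  00110(✓)  01000(✓)  01010(✓)  10011(✓)  10100(✓)  10101(✓)  10110(✓)  10111(✓)  11000(✓)  11010(✓)
size-2^1 implicants → -0011  -0100(✓)  -0101(✓)  -0110(✓)  -1000(✓)  -1010(✓)  0-000  00-00(✓)  00-01(✓)  000-1  0000-(✓)  001-0(✓)  0010-(✓)  010-0(✓)  10-11  101-0(✓)  101-1(✓)  1010-(✓)  1011-(✓)  110-0(✓)
size-2^2 implicants → -01-0  -010-  -10-0  00-0-  101--
Unchecked terms (primes): -0011, -01-0, -010-, -10-0, 0-000, 00-0-, 000-1, 10-11, 101--
Minterm coverage:
  m0 ⊆ 0-000,00-0-
  m1 ⊆ 00-0-,000-1
  m4 ⊆ -01-0,-010-,00-0-
  m5 ⊆ -010-,00-0-
  m6 ⊆ -01-0 [E]
  m8 ⊆ -10-0,0-000
  m10 ⊆ -10-0 [E]
  m19 ⊆ -0011,10-11
  m20 ⊆ -01-0,-010-,101--
  m21 ⊆ -010-,101--
  m22 ⊆ -01-0,101--
  m23 ⊆ 10-11,101--
  m24 ⊆ -10-0 [E]
  m26 ⊆ -10-0 [E]
E = {-01-0, -10-0}

2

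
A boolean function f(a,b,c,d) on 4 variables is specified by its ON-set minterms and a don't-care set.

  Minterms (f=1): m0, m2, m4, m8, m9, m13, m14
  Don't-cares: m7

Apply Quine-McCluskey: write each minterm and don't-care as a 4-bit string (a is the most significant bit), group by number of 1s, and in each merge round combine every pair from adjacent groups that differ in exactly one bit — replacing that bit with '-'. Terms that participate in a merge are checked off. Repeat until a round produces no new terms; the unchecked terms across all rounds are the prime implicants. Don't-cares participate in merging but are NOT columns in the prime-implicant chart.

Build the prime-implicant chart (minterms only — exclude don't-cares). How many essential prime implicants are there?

4

size-2^0 implicants → 0000(✓)  0010(✓)  0100(✓)  0111  1000(✓)  1001(✓)  1101(✓)  1110
size-2^1 implicants → -000  0-00  00-0  1-01  100-
Unchecked terms (primes): -000, 0-00, 00-0, 0111, 1-01, 100-, 1110
Minterm coverage:
  m0 ⊆ -000,0-00,00-0
  m2 ⊆ 00-0 [E]
  m4 ⊆ 0-00 [E]
  m8 ⊆ -000,100-
  m9 ⊆ 1-01,100-
  m13 ⊆ 1-01 [E]
  m14 ⊆ 1110 [E]
E = {0-00, 00-0, 1-01, 1110}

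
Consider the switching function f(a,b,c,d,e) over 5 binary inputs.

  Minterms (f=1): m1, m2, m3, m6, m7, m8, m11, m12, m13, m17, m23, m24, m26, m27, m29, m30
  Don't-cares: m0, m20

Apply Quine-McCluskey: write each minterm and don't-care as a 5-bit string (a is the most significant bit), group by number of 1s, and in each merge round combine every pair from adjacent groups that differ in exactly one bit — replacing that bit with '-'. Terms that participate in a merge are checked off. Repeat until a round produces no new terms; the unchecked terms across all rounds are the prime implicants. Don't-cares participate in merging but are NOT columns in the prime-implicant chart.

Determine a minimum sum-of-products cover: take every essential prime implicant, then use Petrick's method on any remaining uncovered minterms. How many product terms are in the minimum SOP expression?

8

size-2^0 implicants → 00000(✓)  00001(✓)  00010(✓)  00011(✓)  00110(✓)  00111(✓)  01000(✓)  01011(✓)  01100(✓)  01101(✓)  10001(✓)  10100  10111(✓)  11000(✓)  11010(✓)  11011(✓)  11101(✓)  11110(✓)
size-2^1 implicants → -0001  -0111  -1000  -1011  -1101  0-000  0-011  00-10(✓)  00-11(✓)  000-0(✓)  000-1(✓)  0000-(✓)  0001-(✓)  0011-(✓)  01-00  0110-  11-10  110-0  1101-
size-2^2 implicants → 00-1-  000--
Unchecked terms (primes): -0001, -0111, -1000, -1011, -1101, 0-000, 0-011, 00-1-, 000--, 01-00, 0110-, 10100, 11-10, 110-0, 1101-
Minterm coverage:
  m1 ⊆ -0001,000--
  m2 ⊆ 00-1-,000--
  m3 ⊆ 0-011,00-1-,000--
  m6 ⊆ 00-1- [E]
  m7 ⊆ -0111,00-1-
  m8 ⊆ -1000,0-000,01-00
  m11 ⊆ -1011,0-011
  m12 ⊆ 01-00,0110-
  m13 ⊆ -1101,0110-
  m17 ⊆ -0001 [E]
  m23 ⊆ -0111 [E]
  m24 ⊆ -1000,110-0
  m26 ⊆ 11-10,110-0,1101-
  m27 ⊆ -1011,1101-
  m29 ⊆ -1101 [E]
  m30 ⊆ 11-10 [E]
E = {-0001, -0111, -1101, 00-1-, 11-10}
Petrick residual → -1000, -1011, 01-00
Cover = b'c'd'e + b'cde + bc'd'e' + bc'de + bcd'e + a'b'd + a'bd'e' + abde'  |cover|=8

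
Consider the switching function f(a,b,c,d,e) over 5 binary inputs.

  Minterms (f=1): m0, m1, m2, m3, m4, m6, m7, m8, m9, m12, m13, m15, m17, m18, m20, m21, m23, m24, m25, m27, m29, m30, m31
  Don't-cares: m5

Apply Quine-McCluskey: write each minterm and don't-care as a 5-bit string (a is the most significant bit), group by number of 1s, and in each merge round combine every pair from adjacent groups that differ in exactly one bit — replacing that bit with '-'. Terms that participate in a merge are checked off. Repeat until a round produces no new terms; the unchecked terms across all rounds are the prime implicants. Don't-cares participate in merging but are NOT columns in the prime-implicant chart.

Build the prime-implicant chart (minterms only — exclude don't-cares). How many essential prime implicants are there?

[col 0] 00000*, 00001*, 00010*, 00011*, 00100*, 00101*, 00110*, 00111*, 01000*, 01001*, 01100*, 01101*, 01111*, 10001*, 10010*, 10100*, 10101*, 10111*, 11000*, 11001*, 11011*, 11101*, 11110*, 11111*
[col 1] -0001*, -0010, -0100*, -0101*, -0111*, -1000*, -1001*, -1101*, -1111*, 0-000*, 0-001*, 0-100*, 0-101*, 0-111*, 00-00*, 00-01*, 00-10*, 00-11*, 000-0*, 000-1*, 0000-*, 0001-*, 001-0*, 001-1*, 0010-*, 0011-*, 01-00*, 01-01*, 0100-*, 011-1*, 0110-*, 1-001*, 1-101*, 1-111*, 10-01*, 101-1*, 1010-*, 11-01*, 11-11*, 110-1*, 1100-*, 111-1*, 1111-
[col 2] --001*, --101*, --111*, -0-01*, -01-1*, -010-, -1-01*, -100-, -11-1*, 0--00*, 0--01*, 0-00-*, 0-1-1*, 0-10-*, 00--0*, 00--1*, 00-0-*, 00-1-*, 000--*, 001--*, 01-0-*, 1--01*, 1-1-1*, 11--1
[col 3] ---01, --1-1, 0--0-, 00---
Prime implicants: ---01, --1-1, -0010, -010-, -100-, 0--0-, 00---, 11--1, 1111-
PI chart (minterm → PIs covering it):
  0 | 0--0-,00---
  1 | ---01,0--0-,00---
  2 | -0010,00---
  3 | 00---  (sole → essential)
  4 | -010-,0--0-,00---
  6 | 00---  (sole → essential)
  7 | --1-1,00---
  8 | -100-,0--0-
  9 | ---01,-100-,0--0-
  12 | 0--0-  (sole → essential)
  13 | ---01,--1-1,0--0-
  15 | --1-1  (sole → essential)
  17 | ---01  (sole → essential)
  18 | -0010  (sole → essential)
  20 | -010-  (sole → essential)
  21 | ---01,--1-1,-010-
  23 | --1-1  (sole → essential)
  24 | -100-  (sole → essential)
  25 | ---01,-100-,11--1
  27 | 11--1  (sole → essential)
  29 | ---01,--1-1,11--1
  30 | 1111-  (sole → essential)
  31 | --1-1,11--1,1111-
Essential prime implicants: ---01, --1-1, -0010, -010-, -100-, 0--0-, 00---, 11--1, 1111-

9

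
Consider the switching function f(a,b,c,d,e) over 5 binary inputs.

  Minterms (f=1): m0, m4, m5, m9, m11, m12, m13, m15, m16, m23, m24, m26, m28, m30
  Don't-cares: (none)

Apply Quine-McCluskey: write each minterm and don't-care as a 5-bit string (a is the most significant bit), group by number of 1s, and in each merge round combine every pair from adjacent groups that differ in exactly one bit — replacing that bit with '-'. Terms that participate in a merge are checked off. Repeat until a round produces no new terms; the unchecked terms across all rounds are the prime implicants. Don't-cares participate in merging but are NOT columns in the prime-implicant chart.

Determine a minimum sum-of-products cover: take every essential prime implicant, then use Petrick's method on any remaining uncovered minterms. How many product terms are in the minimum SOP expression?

size-2^0 implicants → 00000(✓)  00100(✓)  00101(✓)  01001(✓)  01011(✓)  01100(✓)  01101(✓)  01111(✓)  10000(✓)  10111  11000(✓)  11010(✓)  11100(✓)  11110(✓)
size-2^1 implicants → -0000  -1100  0-100(✓)  0-101(✓)  00-00  0010-(✓)  01-01(✓)  01-11(✓)  010-1(✓)  011-1(✓)  0110-(✓)  1-000  11-00(✓)  11-10(✓)  110-0(✓)  111-0(✓)
size-2^2 implicants → 0-10-  01--1  11--0
Unchecked terms (primes): -0000, -1100, 0-10-, 00-00, 01--1, 1-000, 10111, 11--0
Minterm coverage:
  m0 ⊆ -0000,00-00
  m4 ⊆ 0-10-,00-00
  m5 ⊆ 0-10- [E]
  m9 ⊆ 01--1 [E]
  m11 ⊆ 01--1 [E]
  m12 ⊆ -1100,0-10-
  m13 ⊆ 0-10-,01--1
  m15 ⊆ 01--1 [E]
  m16 ⊆ -0000,1-000
  m23 ⊆ 10111 [E]
  m24 ⊆ 1-000,11--0
  m26 ⊆ 11--0 [E]
  m28 ⊆ -1100,11--0
  m30 ⊆ 11--0 [E]
E = {0-10-, 01--1, 10111, 11--0}
Petrick residual → -0000
Cover = b'c'd'e' + a'cd' + a'be + ab'cde + abe'  |cover|=5

5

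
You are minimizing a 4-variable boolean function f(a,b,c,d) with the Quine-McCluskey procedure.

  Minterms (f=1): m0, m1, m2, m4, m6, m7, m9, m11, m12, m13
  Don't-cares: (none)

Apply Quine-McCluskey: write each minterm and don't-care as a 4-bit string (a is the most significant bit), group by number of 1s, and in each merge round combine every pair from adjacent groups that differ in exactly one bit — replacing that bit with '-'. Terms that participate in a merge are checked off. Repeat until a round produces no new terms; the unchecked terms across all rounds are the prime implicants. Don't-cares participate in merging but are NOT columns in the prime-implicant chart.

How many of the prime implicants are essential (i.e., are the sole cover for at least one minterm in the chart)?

3

Round 0: 0000✓ 0001✓ 0010✓ 0100✓ 0110✓ 0111✓ 1001✓ 1011✓ 1100✓ 1101✓
Round 1: -001 -100 0-00✓ 0-10✓ 00-0✓ 000- 01-0✓ 011- 1-01 10-1 110-
Round 2: 0--0
PIs = {-001, -100, 0--0, 000-, 011-, 1-01, 10-1, 110-}
Coverage chart:
  m0: 0--0,000-
  m1: -001,000-
  m2: 0--0 ←essential
  m4: -100,0--0
  m6: 0--0,011-
  m7: 011- ←essential
  m9: -001,1-01,10-1
  m11: 10-1 ←essential
  m12: -100,110-
  m13: 1-01,110-
Essential: 0--0, 011-, 10-1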